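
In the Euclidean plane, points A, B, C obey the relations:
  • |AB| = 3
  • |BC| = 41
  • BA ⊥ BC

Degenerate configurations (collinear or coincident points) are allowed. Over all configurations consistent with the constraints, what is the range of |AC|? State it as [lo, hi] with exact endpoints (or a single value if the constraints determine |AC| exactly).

|AB| ∈ {3}
|BC| ∈ {41}
|AC| ∈ {13·√(10)}

|AC| = 13·√(10)  (≈ 41.1096)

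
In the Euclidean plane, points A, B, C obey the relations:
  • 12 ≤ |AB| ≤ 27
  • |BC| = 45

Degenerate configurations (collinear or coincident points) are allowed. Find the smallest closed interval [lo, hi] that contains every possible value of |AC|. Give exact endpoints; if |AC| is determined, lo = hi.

|AB| ∈ [12, 27]
|BC| ∈ {45}
|AC| ∈ [18, 72]

|AC| ∈ [18, 72]  (≈ [18.0000, 72.0000])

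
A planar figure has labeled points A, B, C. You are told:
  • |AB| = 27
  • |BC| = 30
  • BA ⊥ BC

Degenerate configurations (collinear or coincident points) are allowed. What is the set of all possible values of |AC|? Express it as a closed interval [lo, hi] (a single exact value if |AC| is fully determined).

|AB| ∈ {27}
|BC| ∈ {30}
|AC| ∈ {3·√(181)}

|AC| = 3·√(181)  (≈ 40.3609)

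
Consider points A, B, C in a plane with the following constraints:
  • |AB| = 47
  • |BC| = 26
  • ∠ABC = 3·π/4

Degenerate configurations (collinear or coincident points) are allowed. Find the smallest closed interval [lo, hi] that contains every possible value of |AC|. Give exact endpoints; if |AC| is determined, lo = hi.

|AC| = √(1222·√(2) + 2885)  (≈ 67.9203)

|AB| ∈ {47}
|BC| ∈ {26}
|AC| ∈ {√(1222·√(2) + 2885)}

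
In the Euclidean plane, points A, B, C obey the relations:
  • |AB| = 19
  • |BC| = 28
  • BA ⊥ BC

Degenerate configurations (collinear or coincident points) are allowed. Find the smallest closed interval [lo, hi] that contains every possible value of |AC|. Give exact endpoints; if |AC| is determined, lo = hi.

|AB| ∈ {19}
|BC| ∈ {28}
|AC| ∈ {√(1145)}

|AC| = √(1145)  (≈ 33.8378)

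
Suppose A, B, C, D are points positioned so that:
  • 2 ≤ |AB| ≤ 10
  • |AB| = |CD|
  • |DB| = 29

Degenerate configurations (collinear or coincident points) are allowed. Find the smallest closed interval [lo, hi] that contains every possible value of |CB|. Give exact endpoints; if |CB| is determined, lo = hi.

|AB| ∈ [2, 10]
|BD| ∈ {29}
|CD| ∈ [2, 10]
|AD| ∈ [19, 39]
|BC| ∈ [19, 39]
|AC| ∈ [9, 49]

|CB| ∈ [19, 39]  (≈ [19.0000, 39.0000])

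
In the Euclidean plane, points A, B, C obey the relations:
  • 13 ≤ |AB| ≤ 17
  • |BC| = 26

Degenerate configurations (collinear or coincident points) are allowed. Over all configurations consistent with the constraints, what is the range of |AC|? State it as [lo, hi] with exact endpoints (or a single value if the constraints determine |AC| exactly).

|AB| ∈ [13, 17]
|BC| ∈ {26}
|AC| ∈ [9, 43]

|AC| ∈ [9, 43]  (≈ [9.0000, 43.0000])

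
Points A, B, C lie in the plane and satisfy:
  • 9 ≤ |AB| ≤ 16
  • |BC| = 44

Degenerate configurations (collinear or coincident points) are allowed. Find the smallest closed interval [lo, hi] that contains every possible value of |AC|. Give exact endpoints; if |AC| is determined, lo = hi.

|AC| ∈ [28, 60]  (≈ [28.0000, 60.0000])

|AB| ∈ [9, 16]
|BC| ∈ {44}
|AC| ∈ [28, 60]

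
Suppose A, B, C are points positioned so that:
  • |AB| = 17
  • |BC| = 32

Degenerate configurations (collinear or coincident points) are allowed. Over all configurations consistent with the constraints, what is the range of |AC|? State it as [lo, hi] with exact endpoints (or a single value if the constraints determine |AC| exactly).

|AB| ∈ {17}
|BC| ∈ {32}
|AC| ∈ [15, 49]

|AC| ∈ [15, 49]  (≈ [15.0000, 49.0000])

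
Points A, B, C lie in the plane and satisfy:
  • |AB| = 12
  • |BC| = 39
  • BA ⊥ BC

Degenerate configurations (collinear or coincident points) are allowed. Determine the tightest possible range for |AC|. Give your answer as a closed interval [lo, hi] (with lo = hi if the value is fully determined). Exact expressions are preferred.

|AC| = 3·√(185)  (≈ 40.8044)

|AB| ∈ {12}
|BC| ∈ {39}
|AC| ∈ {3·√(185)}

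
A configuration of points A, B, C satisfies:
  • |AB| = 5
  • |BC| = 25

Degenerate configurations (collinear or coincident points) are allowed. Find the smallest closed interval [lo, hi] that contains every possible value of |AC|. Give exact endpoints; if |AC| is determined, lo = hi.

|AB| ∈ {5}
|BC| ∈ {25}
|AC| ∈ [20, 30]

|AC| ∈ [20, 30]  (≈ [20.0000, 30.0000])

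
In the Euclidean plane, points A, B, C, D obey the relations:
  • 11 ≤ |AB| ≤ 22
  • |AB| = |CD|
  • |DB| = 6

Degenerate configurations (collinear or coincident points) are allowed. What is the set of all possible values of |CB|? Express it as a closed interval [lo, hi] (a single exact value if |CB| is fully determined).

|CB| ∈ [5, 28]  (≈ [5.0000, 28.0000])

|AB| ∈ [11, 22]
|BD| ∈ {6}
|CD| ∈ [11, 22]
|AD| ∈ [5, 28]
|BC| ∈ [5, 28]
|AC| ∈ [0, 50]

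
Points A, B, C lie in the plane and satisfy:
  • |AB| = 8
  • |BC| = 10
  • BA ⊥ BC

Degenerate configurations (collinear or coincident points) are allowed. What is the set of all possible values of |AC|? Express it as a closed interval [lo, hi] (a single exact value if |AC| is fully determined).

|AC| = 2·√(41)  (≈ 12.8062)

|AB| ∈ {8}
|BC| ∈ {10}
|AC| ∈ {2·√(41)}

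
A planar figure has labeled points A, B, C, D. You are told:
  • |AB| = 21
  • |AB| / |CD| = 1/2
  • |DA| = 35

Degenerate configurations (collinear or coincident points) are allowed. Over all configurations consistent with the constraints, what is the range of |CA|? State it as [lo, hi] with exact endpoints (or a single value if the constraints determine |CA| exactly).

|AB| ∈ {21}
|AD| ∈ {35}
|CD| ∈ {42}
|BD| ∈ [14, 56]
|AC| ∈ [7, 77]
|BC| ∈ [0, 98]

|CA| ∈ [7, 77]  (≈ [7.0000, 77.0000])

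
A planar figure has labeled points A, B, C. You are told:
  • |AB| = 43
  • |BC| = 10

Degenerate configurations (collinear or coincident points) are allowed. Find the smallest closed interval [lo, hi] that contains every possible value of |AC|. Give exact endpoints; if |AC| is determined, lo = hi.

|AC| ∈ [33, 53]  (≈ [33.0000, 53.0000])

|AB| ∈ {43}
|BC| ∈ {10}
|AC| ∈ [33, 53]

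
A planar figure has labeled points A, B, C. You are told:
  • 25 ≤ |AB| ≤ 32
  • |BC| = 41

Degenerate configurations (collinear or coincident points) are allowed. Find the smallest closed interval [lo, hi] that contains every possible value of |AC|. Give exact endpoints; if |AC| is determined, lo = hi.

|AB| ∈ [25, 32]
|BC| ∈ {41}
|AC| ∈ [9, 73]

|AC| ∈ [9, 73]  (≈ [9.0000, 73.0000])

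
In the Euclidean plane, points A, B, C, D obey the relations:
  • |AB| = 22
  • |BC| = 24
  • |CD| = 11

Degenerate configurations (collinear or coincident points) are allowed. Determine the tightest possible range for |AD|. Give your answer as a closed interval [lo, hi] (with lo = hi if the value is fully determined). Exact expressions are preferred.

|AB| ∈ {22}
|BC| ∈ {24}
|CD| ∈ {11}
|AC| ∈ [2, 46]
|BD| ∈ [13, 35]
|AD| ∈ [0, 57]

|AD| ∈ [0, 57]  (≈ [0.0000, 57.0000])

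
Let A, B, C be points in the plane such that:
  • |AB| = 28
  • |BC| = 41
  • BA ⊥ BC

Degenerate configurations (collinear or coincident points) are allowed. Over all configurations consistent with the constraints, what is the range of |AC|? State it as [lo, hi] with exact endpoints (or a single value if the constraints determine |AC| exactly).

|AC| = √(2465)  (≈ 49.6488)

|AB| ∈ {28}
|BC| ∈ {41}
|AC| ∈ {√(2465)}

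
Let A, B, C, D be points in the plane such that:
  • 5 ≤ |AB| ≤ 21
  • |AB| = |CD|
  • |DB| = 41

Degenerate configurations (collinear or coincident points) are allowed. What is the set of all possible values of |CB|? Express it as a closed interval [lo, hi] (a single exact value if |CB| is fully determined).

|CB| ∈ [20, 62]  (≈ [20.0000, 62.0000])

|AB| ∈ [5, 21]
|BD| ∈ {41}
|CD| ∈ [5, 21]
|AD| ∈ [20, 62]
|BC| ∈ [20, 62]
|AC| ∈ [0, 83]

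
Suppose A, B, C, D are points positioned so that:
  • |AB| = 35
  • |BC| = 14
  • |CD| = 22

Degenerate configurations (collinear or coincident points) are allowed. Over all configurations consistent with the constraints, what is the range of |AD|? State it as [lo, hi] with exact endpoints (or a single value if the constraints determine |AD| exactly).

|AD| ∈ [0, 71]  (≈ [0.0000, 71.0000])

|AB| ∈ {35}
|BC| ∈ {14}
|CD| ∈ {22}
|AC| ∈ [21, 49]
|BD| ∈ [8, 36]
|AD| ∈ [0, 71]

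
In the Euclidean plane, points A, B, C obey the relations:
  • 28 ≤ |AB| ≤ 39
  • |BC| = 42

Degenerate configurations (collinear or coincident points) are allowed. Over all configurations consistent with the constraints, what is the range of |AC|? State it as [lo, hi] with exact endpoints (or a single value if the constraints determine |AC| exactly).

|AB| ∈ [28, 39]
|BC| ∈ {42}
|AC| ∈ [3, 81]

|AC| ∈ [3, 81]  (≈ [3.0000, 81.0000])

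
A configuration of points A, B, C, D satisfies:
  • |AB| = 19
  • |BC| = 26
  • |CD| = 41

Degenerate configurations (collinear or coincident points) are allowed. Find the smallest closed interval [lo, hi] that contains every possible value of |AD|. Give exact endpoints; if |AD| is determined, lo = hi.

|AD| ∈ [0, 86]  (≈ [0.0000, 86.0000])

|AB| ∈ {19}
|BC| ∈ {26}
|CD| ∈ {41}
|AC| ∈ [7, 45]
|BD| ∈ [15, 67]
|AD| ∈ [0, 86]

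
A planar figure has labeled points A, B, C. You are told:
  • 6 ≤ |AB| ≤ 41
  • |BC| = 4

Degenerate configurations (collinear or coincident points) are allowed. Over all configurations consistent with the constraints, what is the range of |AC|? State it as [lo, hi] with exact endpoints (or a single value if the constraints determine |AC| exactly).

|AC| ∈ [2, 45]  (≈ [2.0000, 45.0000])

|AB| ∈ [6, 41]
|BC| ∈ {4}
|AC| ∈ [2, 45]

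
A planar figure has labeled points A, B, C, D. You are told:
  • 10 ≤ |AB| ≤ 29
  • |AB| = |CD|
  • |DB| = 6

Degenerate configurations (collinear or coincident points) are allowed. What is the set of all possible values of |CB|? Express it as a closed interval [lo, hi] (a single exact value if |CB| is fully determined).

|CB| ∈ [4, 35]  (≈ [4.0000, 35.0000])

|AB| ∈ [10, 29]
|BD| ∈ {6}
|CD| ∈ [10, 29]
|AD| ∈ [4, 35]
|BC| ∈ [4, 35]
|AC| ∈ [0, 64]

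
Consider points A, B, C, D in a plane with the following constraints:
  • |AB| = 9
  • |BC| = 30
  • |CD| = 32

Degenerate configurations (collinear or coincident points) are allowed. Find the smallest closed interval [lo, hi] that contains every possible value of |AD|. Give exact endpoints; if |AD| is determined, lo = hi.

|AB| ∈ {9}
|BC| ∈ {30}
|CD| ∈ {32}
|AC| ∈ [21, 39]
|BD| ∈ [2, 62]
|AD| ∈ [0, 71]

|AD| ∈ [0, 71]  (≈ [0.0000, 71.0000])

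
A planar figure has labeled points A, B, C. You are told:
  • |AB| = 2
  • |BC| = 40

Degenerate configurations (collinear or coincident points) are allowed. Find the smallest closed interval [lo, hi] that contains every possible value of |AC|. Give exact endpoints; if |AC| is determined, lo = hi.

|AB| ∈ {2}
|BC| ∈ {40}
|AC| ∈ [38, 42]

|AC| ∈ [38, 42]  (≈ [38.0000, 42.0000])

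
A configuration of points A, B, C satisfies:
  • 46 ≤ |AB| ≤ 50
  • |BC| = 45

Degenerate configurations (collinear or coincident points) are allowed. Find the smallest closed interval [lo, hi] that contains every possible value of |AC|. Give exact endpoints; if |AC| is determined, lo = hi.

|AC| ∈ [1, 95]  (≈ [1.0000, 95.0000])

|AB| ∈ [46, 50]
|BC| ∈ {45}
|AC| ∈ [1, 95]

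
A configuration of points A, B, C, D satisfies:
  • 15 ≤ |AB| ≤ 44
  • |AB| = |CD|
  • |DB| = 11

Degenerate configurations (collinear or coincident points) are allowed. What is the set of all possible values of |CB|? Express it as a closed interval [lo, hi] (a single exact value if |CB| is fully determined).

|AB| ∈ [15, 44]
|BD| ∈ {11}
|CD| ∈ [15, 44]
|AD| ∈ [4, 55]
|BC| ∈ [4, 55]
|AC| ∈ [0, 99]

|CB| ∈ [4, 55]  (≈ [4.0000, 55.0000])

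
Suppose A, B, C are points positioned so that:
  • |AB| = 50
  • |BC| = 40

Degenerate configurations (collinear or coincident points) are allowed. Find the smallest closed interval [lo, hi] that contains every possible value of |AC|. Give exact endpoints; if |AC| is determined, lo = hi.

|AB| ∈ {50}
|BC| ∈ {40}
|AC| ∈ [10, 90]

|AC| ∈ [10, 90]  (≈ [10.0000, 90.0000])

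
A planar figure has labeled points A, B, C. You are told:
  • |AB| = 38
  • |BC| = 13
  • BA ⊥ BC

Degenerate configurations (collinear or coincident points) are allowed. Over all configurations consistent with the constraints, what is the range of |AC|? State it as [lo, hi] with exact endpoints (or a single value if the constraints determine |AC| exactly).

|AC| = √(1613)  (≈ 40.1622)

|AB| ∈ {38}
|BC| ∈ {13}
|AC| ∈ {√(1613)}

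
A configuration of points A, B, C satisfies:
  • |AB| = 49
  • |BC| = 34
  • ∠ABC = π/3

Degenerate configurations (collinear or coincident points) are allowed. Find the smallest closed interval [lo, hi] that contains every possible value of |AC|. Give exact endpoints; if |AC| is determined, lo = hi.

|AC| = √(1891)  (≈ 43.4856)

|AB| ∈ {49}
|BC| ∈ {34}
|AC| ∈ {√(1891)}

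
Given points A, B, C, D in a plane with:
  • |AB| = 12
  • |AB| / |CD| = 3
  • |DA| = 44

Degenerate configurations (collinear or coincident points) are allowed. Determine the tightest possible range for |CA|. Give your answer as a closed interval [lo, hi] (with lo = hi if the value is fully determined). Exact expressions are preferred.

|AB| ∈ {12}
|AD| ∈ {44}
|CD| ∈ {4}
|BD| ∈ [32, 56]
|AC| ∈ [40, 48]
|BC| ∈ [28, 60]

|CA| ∈ [40, 48]  (≈ [40.0000, 48.0000])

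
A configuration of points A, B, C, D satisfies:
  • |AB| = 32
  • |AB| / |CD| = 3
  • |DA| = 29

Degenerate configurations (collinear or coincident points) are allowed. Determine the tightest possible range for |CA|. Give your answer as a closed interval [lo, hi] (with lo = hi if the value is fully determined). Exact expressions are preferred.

|AB| ∈ {32}
|AD| ∈ {29}
|CD| ∈ {32/3}
|BD| ∈ [3, 61]
|AC| ∈ [55/3, 119/3]
|BC| ∈ [0, 215/3]

|CA| ∈ [55/3, 119/3]  (≈ [18.3333, 39.6667])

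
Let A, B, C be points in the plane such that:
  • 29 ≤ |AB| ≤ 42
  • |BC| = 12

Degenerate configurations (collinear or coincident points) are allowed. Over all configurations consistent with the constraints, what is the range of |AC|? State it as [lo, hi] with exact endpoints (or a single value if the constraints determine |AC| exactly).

|AC| ∈ [17, 54]  (≈ [17.0000, 54.0000])

|AB| ∈ [29, 42]
|BC| ∈ {12}
|AC| ∈ [17, 54]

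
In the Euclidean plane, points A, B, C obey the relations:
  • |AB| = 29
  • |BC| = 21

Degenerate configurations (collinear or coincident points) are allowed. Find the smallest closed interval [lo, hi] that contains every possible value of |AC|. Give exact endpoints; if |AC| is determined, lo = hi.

|AC| ∈ [8, 50]  (≈ [8.0000, 50.0000])

|AB| ∈ {29}
|BC| ∈ {21}
|AC| ∈ [8, 50]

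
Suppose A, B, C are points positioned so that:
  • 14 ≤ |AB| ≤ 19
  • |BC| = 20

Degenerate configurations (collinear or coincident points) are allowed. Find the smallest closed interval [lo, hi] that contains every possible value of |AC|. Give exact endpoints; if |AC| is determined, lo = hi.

|AC| ∈ [1, 39]  (≈ [1.0000, 39.0000])

|AB| ∈ [14, 19]
|BC| ∈ {20}
|AC| ∈ [1, 39]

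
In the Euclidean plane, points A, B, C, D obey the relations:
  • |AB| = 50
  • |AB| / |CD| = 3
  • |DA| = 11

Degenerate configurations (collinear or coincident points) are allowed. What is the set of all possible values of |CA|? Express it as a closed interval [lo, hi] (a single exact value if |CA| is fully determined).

|CA| ∈ [17/3, 83/3]  (≈ [5.6667, 27.6667])

|AB| ∈ {50}
|AD| ∈ {11}
|CD| ∈ {50/3}
|BD| ∈ [39, 61]
|AC| ∈ [17/3, 83/3]
|BC| ∈ [67/3, 233/3]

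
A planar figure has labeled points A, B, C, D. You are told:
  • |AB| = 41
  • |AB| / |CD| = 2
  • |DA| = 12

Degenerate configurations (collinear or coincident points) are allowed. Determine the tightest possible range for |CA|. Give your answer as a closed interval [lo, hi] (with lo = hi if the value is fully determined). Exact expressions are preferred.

|AB| ∈ {41}
|AD| ∈ {12}
|CD| ∈ {41/2}
|BD| ∈ [29, 53]
|AC| ∈ [17/2, 65/2]
|BC| ∈ [17/2, 147/2]

|CA| ∈ [17/2, 65/2]  (≈ [8.5000, 32.5000])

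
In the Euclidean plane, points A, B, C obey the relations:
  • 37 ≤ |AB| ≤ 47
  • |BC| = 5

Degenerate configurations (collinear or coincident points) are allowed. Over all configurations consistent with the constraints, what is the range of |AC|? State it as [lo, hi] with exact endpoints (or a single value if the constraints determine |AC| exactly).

|AC| ∈ [32, 52]  (≈ [32.0000, 52.0000])

|AB| ∈ [37, 47]
|BC| ∈ {5}
|AC| ∈ [32, 52]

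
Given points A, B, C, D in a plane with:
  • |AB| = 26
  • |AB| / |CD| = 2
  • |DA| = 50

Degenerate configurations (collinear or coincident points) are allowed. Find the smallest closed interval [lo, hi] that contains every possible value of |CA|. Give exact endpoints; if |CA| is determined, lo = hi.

|CA| ∈ [37, 63]  (≈ [37.0000, 63.0000])

|AB| ∈ {26}
|AD| ∈ {50}
|CD| ∈ {13}
|BD| ∈ [24, 76]
|AC| ∈ [37, 63]
|BC| ∈ [11, 89]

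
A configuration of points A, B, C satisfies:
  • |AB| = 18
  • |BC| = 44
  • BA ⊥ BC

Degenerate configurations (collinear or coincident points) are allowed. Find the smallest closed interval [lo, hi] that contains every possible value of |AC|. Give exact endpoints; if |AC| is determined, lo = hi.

|AB| ∈ {18}
|BC| ∈ {44}
|AC| ∈ {2·√(565)}

|AC| = 2·√(565)  (≈ 47.5395)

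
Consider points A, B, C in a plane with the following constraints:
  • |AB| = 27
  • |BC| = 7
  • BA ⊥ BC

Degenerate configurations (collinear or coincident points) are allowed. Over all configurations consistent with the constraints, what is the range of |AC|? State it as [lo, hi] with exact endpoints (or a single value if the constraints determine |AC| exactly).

|AB| ∈ {27}
|BC| ∈ {7}
|AC| ∈ {√(778)}

|AC| = √(778)  (≈ 27.8927)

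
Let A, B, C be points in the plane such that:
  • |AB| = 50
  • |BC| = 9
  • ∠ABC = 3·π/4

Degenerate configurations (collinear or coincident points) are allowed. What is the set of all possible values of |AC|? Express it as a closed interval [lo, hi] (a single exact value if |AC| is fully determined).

|AB| ∈ {50}
|BC| ∈ {9}
|AC| ∈ {√(450·√(2) + 2581)}

|AC| = √(450·√(2) + 2581)  (≈ 56.7221)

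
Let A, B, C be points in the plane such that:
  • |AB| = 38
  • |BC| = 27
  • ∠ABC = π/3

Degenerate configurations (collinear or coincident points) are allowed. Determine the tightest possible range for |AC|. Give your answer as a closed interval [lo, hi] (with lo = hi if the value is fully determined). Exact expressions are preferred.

|AB| ∈ {38}
|BC| ∈ {27}
|AC| ∈ {√(1147)}

|AC| = √(1147)  (≈ 33.8674)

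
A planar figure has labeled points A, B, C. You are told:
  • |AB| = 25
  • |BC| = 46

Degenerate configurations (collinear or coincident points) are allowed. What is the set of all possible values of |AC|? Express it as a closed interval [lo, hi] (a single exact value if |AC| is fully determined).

|AB| ∈ {25}
|BC| ∈ {46}
|AC| ∈ [21, 71]

|AC| ∈ [21, 71]  (≈ [21.0000, 71.0000])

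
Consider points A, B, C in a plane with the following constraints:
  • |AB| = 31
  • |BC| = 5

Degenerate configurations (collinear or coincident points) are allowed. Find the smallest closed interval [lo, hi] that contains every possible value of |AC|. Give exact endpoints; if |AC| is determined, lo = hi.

|AC| ∈ [26, 36]  (≈ [26.0000, 36.0000])

|AB| ∈ {31}
|BC| ∈ {5}
|AC| ∈ [26, 36]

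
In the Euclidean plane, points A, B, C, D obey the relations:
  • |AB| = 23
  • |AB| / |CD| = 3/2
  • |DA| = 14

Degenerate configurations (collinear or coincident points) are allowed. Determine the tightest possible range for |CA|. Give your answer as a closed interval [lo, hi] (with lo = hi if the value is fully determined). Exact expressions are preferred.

|AB| ∈ {23}
|AD| ∈ {14}
|CD| ∈ {46/3}
|BD| ∈ [9, 37]
|AC| ∈ [4/3, 88/3]
|BC| ∈ [0, 157/3]

|CA| ∈ [4/3, 88/3]  (≈ [1.3333, 29.3333])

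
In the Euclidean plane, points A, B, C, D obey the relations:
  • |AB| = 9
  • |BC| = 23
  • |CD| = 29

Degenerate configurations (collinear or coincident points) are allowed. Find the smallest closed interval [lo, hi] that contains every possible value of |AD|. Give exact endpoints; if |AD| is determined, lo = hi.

|AD| ∈ [0, 61]  (≈ [0.0000, 61.0000])

|AB| ∈ {9}
|BC| ∈ {23}
|CD| ∈ {29}
|AC| ∈ [14, 32]
|BD| ∈ [6, 52]
|AD| ∈ [0, 61]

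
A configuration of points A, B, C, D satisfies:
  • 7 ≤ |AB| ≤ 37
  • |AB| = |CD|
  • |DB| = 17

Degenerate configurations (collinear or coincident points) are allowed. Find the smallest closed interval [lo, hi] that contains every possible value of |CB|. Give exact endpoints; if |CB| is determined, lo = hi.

|CB| ∈ [0, 54]  (≈ [0.0000, 54.0000])

|AB| ∈ [7, 37]
|BD| ∈ {17}
|CD| ∈ [7, 37]
|AD| ∈ [0, 54]
|BC| ∈ [0, 54]
|AC| ∈ [0, 91]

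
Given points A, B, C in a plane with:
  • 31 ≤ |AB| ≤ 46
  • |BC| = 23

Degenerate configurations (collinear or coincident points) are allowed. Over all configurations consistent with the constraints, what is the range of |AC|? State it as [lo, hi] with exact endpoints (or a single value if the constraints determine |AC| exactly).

|AB| ∈ [31, 46]
|BC| ∈ {23}
|AC| ∈ [8, 69]

|AC| ∈ [8, 69]  (≈ [8.0000, 69.0000])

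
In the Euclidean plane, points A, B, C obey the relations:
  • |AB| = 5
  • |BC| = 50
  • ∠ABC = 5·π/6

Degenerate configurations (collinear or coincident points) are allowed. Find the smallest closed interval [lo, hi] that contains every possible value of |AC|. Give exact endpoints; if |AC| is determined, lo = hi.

|AB| ∈ {5}
|BC| ∈ {50}
|AC| ∈ {5·√(10·√(3) + 101)}

|AC| = 5·√(10·√(3) + 101)  (≈ 54.3876)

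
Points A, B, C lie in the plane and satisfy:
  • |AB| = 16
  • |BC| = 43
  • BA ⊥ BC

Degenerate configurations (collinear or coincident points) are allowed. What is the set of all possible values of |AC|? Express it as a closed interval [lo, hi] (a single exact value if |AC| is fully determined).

|AC| = √(2105)  (≈ 45.8803)

|AB| ∈ {16}
|BC| ∈ {43}
|AC| ∈ {√(2105)}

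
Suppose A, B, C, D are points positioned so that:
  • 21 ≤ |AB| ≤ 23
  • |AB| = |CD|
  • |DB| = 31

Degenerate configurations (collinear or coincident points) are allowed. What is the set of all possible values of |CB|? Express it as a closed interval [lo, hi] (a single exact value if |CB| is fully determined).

|AB| ∈ [21, 23]
|BD| ∈ {31}
|CD| ∈ [21, 23]
|AD| ∈ [8, 54]
|BC| ∈ [8, 54]
|AC| ∈ [0, 77]

|CB| ∈ [8, 54]  (≈ [8.0000, 54.0000])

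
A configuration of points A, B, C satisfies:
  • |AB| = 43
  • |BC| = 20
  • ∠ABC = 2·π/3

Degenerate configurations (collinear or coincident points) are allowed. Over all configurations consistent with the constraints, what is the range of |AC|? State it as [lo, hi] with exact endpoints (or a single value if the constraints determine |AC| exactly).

|AB| ∈ {43}
|BC| ∈ {20}
|AC| ∈ {√(3109)}

|AC| = √(3109)  (≈ 55.7584)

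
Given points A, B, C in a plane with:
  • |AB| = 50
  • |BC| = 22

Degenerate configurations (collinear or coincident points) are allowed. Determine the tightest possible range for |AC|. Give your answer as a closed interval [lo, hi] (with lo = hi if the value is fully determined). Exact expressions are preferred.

|AC| ∈ [28, 72]  (≈ [28.0000, 72.0000])

|AB| ∈ {50}
|BC| ∈ {22}
|AC| ∈ [28, 72]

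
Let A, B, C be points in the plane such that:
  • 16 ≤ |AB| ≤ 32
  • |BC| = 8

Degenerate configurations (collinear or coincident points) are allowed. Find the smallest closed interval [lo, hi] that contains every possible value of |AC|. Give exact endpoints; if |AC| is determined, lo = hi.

|AB| ∈ [16, 32]
|BC| ∈ {8}
|AC| ∈ [8, 40]

|AC| ∈ [8, 40]  (≈ [8.0000, 40.0000])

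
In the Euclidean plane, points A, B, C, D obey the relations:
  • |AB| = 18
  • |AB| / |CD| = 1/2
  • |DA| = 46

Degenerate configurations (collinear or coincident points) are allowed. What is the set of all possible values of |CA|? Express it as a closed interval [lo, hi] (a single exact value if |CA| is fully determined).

|AB| ∈ {18}
|AD| ∈ {46}
|CD| ∈ {36}
|BD| ∈ [28, 64]
|AC| ∈ [10, 82]
|BC| ∈ [0, 100]

|CA| ∈ [10, 82]  (≈ [10.0000, 82.0000])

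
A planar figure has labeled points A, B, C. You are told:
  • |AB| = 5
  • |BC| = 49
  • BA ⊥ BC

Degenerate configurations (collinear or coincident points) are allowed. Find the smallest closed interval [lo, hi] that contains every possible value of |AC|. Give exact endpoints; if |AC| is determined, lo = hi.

|AB| ∈ {5}
|BC| ∈ {49}
|AC| ∈ {√(2426)}

|AC| = √(2426)  (≈ 49.2544)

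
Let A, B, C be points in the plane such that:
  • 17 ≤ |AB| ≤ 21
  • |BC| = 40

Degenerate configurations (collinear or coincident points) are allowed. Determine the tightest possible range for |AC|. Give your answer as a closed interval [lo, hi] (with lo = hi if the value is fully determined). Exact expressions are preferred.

|AC| ∈ [19, 61]  (≈ [19.0000, 61.0000])

|AB| ∈ [17, 21]
|BC| ∈ {40}
|AC| ∈ [19, 61]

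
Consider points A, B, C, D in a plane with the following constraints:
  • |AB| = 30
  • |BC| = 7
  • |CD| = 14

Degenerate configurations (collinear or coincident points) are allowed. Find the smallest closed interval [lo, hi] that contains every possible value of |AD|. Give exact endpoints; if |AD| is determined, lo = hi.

|AB| ∈ {30}
|BC| ∈ {7}
|CD| ∈ {14}
|AC| ∈ [23, 37]
|BD| ∈ [7, 21]
|AD| ∈ [9, 51]

|AD| ∈ [9, 51]  (≈ [9.0000, 51.0000])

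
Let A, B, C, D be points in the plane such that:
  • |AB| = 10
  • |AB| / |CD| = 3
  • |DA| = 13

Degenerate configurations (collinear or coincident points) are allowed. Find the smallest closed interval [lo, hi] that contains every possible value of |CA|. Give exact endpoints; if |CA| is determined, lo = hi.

|AB| ∈ {10}
|AD| ∈ {13}
|CD| ∈ {10/3}
|BD| ∈ [3, 23]
|AC| ∈ [29/3, 49/3]
|BC| ∈ [0, 79/3]

|CA| ∈ [29/3, 49/3]  (≈ [9.6667, 16.3333])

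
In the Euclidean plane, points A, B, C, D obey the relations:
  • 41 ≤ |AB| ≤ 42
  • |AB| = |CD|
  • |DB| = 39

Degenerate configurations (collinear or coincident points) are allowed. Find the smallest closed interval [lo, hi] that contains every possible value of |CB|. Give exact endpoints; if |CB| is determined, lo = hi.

|CB| ∈ [2, 81]  (≈ [2.0000, 81.0000])

|AB| ∈ [41, 42]
|BD| ∈ {39}
|CD| ∈ [41, 42]
|AD| ∈ [2, 81]
|BC| ∈ [2, 81]
|AC| ∈ [0, 123]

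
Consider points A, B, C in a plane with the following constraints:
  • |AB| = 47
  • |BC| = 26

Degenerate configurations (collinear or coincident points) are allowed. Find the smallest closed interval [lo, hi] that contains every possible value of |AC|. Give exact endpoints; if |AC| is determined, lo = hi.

|AB| ∈ {47}
|BC| ∈ {26}
|AC| ∈ [21, 73]

|AC| ∈ [21, 73]  (≈ [21.0000, 73.0000])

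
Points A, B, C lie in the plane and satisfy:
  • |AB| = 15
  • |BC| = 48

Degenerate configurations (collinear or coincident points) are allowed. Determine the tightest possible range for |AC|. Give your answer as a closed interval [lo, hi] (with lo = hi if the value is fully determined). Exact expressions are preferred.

|AC| ∈ [33, 63]  (≈ [33.0000, 63.0000])

|AB| ∈ {15}
|BC| ∈ {48}
|AC| ∈ [33, 63]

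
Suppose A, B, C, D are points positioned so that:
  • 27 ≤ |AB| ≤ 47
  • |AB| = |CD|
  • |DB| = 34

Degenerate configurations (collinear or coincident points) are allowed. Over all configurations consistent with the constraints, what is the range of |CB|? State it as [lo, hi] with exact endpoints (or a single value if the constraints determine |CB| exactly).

|CB| ∈ [0, 81]  (≈ [0.0000, 81.0000])

|AB| ∈ [27, 47]
|BD| ∈ {34}
|CD| ∈ [27, 47]
|AD| ∈ [0, 81]
|BC| ∈ [0, 81]
|AC| ∈ [0, 128]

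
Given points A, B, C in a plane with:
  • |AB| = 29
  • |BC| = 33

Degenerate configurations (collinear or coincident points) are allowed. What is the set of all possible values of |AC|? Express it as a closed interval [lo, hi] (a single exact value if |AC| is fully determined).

|AB| ∈ {29}
|BC| ∈ {33}
|AC| ∈ [4, 62]

|AC| ∈ [4, 62]  (≈ [4.0000, 62.0000])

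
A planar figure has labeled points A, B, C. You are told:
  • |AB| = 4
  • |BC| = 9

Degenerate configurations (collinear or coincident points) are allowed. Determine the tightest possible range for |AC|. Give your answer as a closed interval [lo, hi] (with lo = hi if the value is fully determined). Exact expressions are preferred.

|AC| ∈ [5, 13]  (≈ [5.0000, 13.0000])

|AB| ∈ {4}
|BC| ∈ {9}
|AC| ∈ [5, 13]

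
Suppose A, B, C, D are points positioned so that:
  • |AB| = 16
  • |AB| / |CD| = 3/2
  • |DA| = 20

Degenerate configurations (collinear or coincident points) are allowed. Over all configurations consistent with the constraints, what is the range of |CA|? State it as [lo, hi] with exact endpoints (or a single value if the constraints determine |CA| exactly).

|AB| ∈ {16}
|AD| ∈ {20}
|CD| ∈ {32/3}
|BD| ∈ [4, 36]
|AC| ∈ [28/3, 92/3]
|BC| ∈ [0, 140/3]

|CA| ∈ [28/3, 92/3]  (≈ [9.3333, 30.6667])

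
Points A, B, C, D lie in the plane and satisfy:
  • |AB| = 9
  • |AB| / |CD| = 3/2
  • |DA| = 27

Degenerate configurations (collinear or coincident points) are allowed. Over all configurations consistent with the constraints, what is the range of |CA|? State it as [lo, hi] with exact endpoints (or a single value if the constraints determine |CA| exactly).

|CA| ∈ [21, 33]  (≈ [21.0000, 33.0000])

|AB| ∈ {9}
|AD| ∈ {27}
|CD| ∈ {6}
|BD| ∈ [18, 36]
|AC| ∈ [21, 33]
|BC| ∈ [12, 42]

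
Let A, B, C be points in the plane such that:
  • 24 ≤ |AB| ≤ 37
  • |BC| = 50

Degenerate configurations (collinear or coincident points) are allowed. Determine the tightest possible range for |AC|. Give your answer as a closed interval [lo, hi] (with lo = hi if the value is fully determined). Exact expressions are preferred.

|AB| ∈ [24, 37]
|BC| ∈ {50}
|AC| ∈ [13, 87]

|AC| ∈ [13, 87]  (≈ [13.0000, 87.0000])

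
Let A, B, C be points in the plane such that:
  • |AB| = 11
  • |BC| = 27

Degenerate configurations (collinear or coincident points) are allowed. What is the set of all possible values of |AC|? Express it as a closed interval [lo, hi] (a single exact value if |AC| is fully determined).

|AB| ∈ {11}
|BC| ∈ {27}
|AC| ∈ [16, 38]

|AC| ∈ [16, 38]  (≈ [16.0000, 38.0000])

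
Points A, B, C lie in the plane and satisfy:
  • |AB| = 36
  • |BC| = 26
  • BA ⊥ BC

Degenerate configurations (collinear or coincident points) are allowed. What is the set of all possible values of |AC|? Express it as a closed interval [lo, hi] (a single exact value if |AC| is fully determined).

|AC| = 2·√(493)  (≈ 44.4072)

|AB| ∈ {36}
|BC| ∈ {26}
|AC| ∈ {2·√(493)}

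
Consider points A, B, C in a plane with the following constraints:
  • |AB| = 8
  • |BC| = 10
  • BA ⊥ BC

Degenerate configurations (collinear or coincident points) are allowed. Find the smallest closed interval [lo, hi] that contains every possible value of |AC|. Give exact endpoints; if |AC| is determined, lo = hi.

|AB| ∈ {8}
|BC| ∈ {10}
|AC| ∈ {2·√(41)}

|AC| = 2·√(41)  (≈ 12.8062)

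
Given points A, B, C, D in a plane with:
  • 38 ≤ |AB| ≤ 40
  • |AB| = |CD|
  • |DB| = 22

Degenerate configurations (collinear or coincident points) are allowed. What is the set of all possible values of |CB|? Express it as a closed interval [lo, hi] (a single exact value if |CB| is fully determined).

|AB| ∈ [38, 40]
|BD| ∈ {22}
|CD| ∈ [38, 40]
|AD| ∈ [16, 62]
|BC| ∈ [16, 62]
|AC| ∈ [0, 102]

|CB| ∈ [16, 62]  (≈ [16.0000, 62.0000])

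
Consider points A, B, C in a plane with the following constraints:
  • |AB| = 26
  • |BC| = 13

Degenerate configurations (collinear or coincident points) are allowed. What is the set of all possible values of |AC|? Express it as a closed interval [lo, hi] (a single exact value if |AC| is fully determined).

|AC| ∈ [13, 39]  (≈ [13.0000, 39.0000])

|AB| ∈ {26}
|BC| ∈ {13}
|AC| ∈ [13, 39]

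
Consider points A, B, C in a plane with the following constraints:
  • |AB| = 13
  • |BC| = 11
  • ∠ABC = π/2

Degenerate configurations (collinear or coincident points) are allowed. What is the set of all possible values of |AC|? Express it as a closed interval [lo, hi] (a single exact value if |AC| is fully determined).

|AB| ∈ {13}
|BC| ∈ {11}
|AC| ∈ {√(290)}

|AC| = √(290)  (≈ 17.0294)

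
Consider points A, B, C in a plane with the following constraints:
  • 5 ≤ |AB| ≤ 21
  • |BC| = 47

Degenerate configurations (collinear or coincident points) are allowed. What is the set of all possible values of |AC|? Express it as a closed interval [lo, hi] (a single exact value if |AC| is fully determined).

|AC| ∈ [26, 68]  (≈ [26.0000, 68.0000])

|AB| ∈ [5, 21]
|BC| ∈ {47}
|AC| ∈ [26, 68]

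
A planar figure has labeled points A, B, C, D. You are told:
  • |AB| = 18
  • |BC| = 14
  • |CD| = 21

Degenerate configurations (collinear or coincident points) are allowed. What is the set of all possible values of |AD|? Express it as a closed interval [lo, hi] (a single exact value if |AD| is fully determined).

|AD| ∈ [0, 53]  (≈ [0.0000, 53.0000])

|AB| ∈ {18}
|BC| ∈ {14}
|CD| ∈ {21}
|AC| ∈ [4, 32]
|BD| ∈ [7, 35]
|AD| ∈ [0, 53]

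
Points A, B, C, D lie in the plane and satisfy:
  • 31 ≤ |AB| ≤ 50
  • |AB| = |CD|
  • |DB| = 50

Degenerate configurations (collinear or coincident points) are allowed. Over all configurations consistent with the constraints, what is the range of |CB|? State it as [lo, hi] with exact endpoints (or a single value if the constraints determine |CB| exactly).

|AB| ∈ [31, 50]
|BD| ∈ {50}
|CD| ∈ [31, 50]
|AD| ∈ [0, 100]
|BC| ∈ [0, 100]
|AC| ∈ [0, 150]

|CB| ∈ [0, 100]  (≈ [0.0000, 100.0000])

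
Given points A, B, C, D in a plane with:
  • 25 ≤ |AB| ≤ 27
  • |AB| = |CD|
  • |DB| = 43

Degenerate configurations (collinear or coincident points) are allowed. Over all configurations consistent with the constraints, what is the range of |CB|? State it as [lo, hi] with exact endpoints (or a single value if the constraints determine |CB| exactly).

|CB| ∈ [16, 70]  (≈ [16.0000, 70.0000])

|AB| ∈ [25, 27]
|BD| ∈ {43}
|CD| ∈ [25, 27]
|AD| ∈ [16, 70]
|BC| ∈ [16, 70]
|AC| ∈ [0, 97]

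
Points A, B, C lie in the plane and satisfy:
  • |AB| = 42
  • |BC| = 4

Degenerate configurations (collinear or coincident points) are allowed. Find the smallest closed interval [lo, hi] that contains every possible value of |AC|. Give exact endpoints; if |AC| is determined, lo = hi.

|AB| ∈ {42}
|BC| ∈ {4}
|AC| ∈ [38, 46]

|AC| ∈ [38, 46]  (≈ [38.0000, 46.0000])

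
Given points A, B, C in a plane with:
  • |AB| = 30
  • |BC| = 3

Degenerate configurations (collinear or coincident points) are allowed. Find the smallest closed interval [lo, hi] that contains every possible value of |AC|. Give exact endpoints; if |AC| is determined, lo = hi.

|AC| ∈ [27, 33]  (≈ [27.0000, 33.0000])

|AB| ∈ {30}
|BC| ∈ {3}
|AC| ∈ [27, 33]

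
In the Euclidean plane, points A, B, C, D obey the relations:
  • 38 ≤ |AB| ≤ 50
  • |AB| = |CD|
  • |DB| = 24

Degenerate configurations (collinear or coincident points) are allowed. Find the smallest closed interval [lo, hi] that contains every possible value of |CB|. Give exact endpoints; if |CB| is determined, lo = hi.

|AB| ∈ [38, 50]
|BD| ∈ {24}
|CD| ∈ [38, 50]
|AD| ∈ [14, 74]
|BC| ∈ [14, 74]
|AC| ∈ [0, 124]

|CB| ∈ [14, 74]  (≈ [14.0000, 74.0000])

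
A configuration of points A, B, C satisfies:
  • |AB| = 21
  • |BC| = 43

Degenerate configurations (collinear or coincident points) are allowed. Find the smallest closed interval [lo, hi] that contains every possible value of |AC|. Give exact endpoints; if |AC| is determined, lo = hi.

|AC| ∈ [22, 64]  (≈ [22.0000, 64.0000])

|AB| ∈ {21}
|BC| ∈ {43}
|AC| ∈ [22, 64]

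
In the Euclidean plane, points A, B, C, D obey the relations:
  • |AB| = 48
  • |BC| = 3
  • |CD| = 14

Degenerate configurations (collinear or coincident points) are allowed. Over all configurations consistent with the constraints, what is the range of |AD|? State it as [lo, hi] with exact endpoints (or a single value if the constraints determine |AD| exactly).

|AB| ∈ {48}
|BC| ∈ {3}
|CD| ∈ {14}
|AC| ∈ [45, 51]
|BD| ∈ [11, 17]
|AD| ∈ [31, 65]

|AD| ∈ [31, 65]  (≈ [31.0000, 65.0000])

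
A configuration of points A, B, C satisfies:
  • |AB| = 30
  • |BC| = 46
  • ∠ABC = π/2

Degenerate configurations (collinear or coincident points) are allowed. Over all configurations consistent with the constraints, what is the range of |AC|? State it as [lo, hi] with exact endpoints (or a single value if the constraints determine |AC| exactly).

|AB| ∈ {30}
|BC| ∈ {46}
|AC| ∈ {2·√(754)}

|AC| = 2·√(754)  (≈ 54.9181)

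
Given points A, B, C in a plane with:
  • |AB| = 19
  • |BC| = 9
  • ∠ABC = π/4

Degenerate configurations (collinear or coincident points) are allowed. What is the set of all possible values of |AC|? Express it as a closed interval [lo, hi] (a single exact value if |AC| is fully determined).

|AC| = √(442 - 171·√(2))  (≈ 14.1481)

|AB| ∈ {19}
|BC| ∈ {9}
|AC| ∈ {√(442 - 171·√(2))}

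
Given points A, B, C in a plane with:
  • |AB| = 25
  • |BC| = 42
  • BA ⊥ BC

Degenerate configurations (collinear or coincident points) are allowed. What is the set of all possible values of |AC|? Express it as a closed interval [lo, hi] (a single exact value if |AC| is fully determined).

|AC| = √(2389)  (≈ 48.8774)

|AB| ∈ {25}
|BC| ∈ {42}
|AC| ∈ {√(2389)}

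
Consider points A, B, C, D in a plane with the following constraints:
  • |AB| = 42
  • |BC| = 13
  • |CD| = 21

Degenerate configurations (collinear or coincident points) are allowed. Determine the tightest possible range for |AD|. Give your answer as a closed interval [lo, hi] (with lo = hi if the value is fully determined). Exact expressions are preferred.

|AB| ∈ {42}
|BC| ∈ {13}
|CD| ∈ {21}
|AC| ∈ [29, 55]
|BD| ∈ [8, 34]
|AD| ∈ [8, 76]

|AD| ∈ [8, 76]  (≈ [8.0000, 76.0000])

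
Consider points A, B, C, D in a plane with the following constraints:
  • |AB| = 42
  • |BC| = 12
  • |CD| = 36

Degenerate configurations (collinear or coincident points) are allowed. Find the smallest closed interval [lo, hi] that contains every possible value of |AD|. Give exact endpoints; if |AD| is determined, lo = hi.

|AB| ∈ {42}
|BC| ∈ {12}
|CD| ∈ {36}
|AC| ∈ [30, 54]
|BD| ∈ [24, 48]
|AD| ∈ [0, 90]

|AD| ∈ [0, 90]  (≈ [0.0000, 90.0000])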